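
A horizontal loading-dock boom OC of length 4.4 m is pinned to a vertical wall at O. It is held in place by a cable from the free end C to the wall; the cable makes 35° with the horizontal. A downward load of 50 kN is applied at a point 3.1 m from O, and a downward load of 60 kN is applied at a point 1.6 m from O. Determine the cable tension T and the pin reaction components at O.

ΣM about O: T·sin35°·4.4 − 50·3.1 − 60·1.6 = 0 → T = 251/(4.4·0.573576) = 99.4558 ≈ 99.46 kN.
ΣF_x = 0: O_x − T·cos35° = 0 → O_x = 99.4558 × 0.819152 = 81.47 kN.
ΣF_y = 0: O_y + T·sin35° − 50 − 60 = 0 → O_y = 110 − 99.4558 × 0.573576 = 52.95 kN.

T = 99.46 kN, O_x = 81.47 kN, O_y = 52.95 kN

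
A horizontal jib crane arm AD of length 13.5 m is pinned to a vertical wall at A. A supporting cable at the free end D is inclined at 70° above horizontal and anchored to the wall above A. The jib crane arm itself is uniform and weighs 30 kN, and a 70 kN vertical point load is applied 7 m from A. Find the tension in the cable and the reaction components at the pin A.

T = 54.59 kN, A_x = 18.67 kN, A_y = 48.70 kN

ΣM about A: T·sin70°·13.5 − 30·6.75 − 70·7 = 0 → T = 692.5/(13.5·0.939693) = 54.5884 ≈ 54.59 kN.
ΣF_x = 0: A_x − T·cos70° = 0 → A_x = 54.5884 × 0.34202 = 18.67 kN.
ΣF_y = 0: A_y + T·sin70° − 30 − 70 = 0 → A_y = 100 − 54.5884 × 0.939693 = 48.70 kN.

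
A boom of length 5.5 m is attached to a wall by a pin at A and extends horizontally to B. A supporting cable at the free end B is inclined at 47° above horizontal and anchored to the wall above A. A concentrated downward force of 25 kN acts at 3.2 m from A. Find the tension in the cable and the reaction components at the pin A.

ΣM about A: T·sin47°·5.5 − 25·3.2 = 0 → T = 80/(5.5·0.731354) = 19.8884 ≈ 19.89 kN.
ΣF_x = 0: A_x − T·cos47° = 0 → A_x = 19.8884 × 0.681998 = 13.56 kN.
ΣF_y = 0: A_y + T·sin47° − 25 = 0 → A_y = 25 − 19.8884 × 0.731354 = 10.45 kN.

T = 19.89 kN, A_x = 13.56 kN, A_y = 10.45 kN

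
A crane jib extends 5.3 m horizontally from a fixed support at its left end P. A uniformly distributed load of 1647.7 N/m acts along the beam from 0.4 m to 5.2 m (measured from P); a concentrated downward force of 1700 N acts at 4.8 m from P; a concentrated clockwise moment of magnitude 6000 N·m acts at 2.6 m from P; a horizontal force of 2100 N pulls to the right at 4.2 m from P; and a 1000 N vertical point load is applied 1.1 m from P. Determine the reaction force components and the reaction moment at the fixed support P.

P_x = -2100 N, P_y = 10610 N, M_P = 37410 N·m

Resultant of the distributed load: 1647.7 × 4.8 = 7908.96 N at 2.8 m from P.
ΣF_x = 0: P_x + 2100 = 0 → P_x = -2100 N.
ΣF_y = 0: P_y − 1647.7·4.8 − 1700 − 1000 = 0 → P_y = 10610 N.
ΣM about P: M_P − (1647.7·4.8)·2.8 − 1700·4.8 − 6000 − 1000·1.1 = 0 → M_P = 37410 N·m.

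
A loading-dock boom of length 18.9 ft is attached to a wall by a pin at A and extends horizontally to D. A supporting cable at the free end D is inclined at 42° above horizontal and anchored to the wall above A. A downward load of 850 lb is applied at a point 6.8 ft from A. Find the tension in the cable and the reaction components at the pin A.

T = 457.0 lb, A_x = 339.6 lb, A_y = 544.2 lb

ΣM about A: T·sin42°·18.9 − 850·6.8 = 0 → T = 5780/(18.9·0.669131) = 457.041 ≈ 457.0 lb.
ΣF_x = 0: A_x − T·cos42° = 0 → A_x = 457.041 × 0.743145 = 339.6 lb.
ΣF_y = 0: A_y + T·sin42° − 850 = 0 → A_y = 850 − 457.041 × 0.669131 = 544.2 lb.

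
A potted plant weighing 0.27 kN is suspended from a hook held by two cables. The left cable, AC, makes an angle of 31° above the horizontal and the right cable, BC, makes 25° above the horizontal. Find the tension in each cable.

T_AC = 0.2952 kN, T_BC = 0.2792 kN

ΣF_x = 0: −T_AC·cos31° + T_BC·cos25° = 0 → T_BC = 0.945779·T_AC.
ΣF_y = 0: T_AC·sin31° + T_BC·sin25° = 0.27.
Substitute: T_AC·(0.515038 + 0.945779·0.422618) = 0.27 → T_AC = 0.295165 ≈ 0.2952 kN.
Then T_BC = 0.945779 × 0.295165 = 0.2792 kN.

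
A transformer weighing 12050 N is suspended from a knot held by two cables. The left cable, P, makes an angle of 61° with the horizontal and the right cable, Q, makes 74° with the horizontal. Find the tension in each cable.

T_P = 4697 N, T_Q = 8262 N

ΣF_x = 0: −T_P·cos61° + T_Q·cos74° = 0 → T_Q = 1.75887·T_P.
ΣF_y = 0: T_P·sin61° + T_Q·sin74° = 12050.
Substitute: T_P·(0.87462 + 1.75887·0.961262) = 12050 → T_P = 4697.21 ≈ 4697 N.
Then T_Q = 1.75887 × 4697.21 = 8262 N.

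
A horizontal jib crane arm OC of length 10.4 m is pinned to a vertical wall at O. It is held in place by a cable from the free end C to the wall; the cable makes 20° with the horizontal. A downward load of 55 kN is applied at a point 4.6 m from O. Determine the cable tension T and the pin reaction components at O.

ΣM about O: T·sin20°·10.4 − 55·4.6 = 0 → T = 253/(10.4·0.34202) = 71.1272 ≈ 71.13 kN.
ΣF_x = 0: O_x − T·cos20° = 0 → O_x = 71.1272 × 0.939693 = 66.84 kN.
ΣF_y = 0: O_y + T·sin20° − 55 = 0 → O_y = 55 − 71.1272 × 0.34202 = 30.67 kN.

T = 71.13 kN, O_x = 66.84 kN, O_y = 30.67 kN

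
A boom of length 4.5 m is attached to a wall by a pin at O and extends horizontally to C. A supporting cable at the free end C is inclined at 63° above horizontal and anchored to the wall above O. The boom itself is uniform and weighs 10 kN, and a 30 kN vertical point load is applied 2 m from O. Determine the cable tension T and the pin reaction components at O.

T = 20.58 kN, O_x = 9.341 kN, O_y = 21.67 kN

ΣM about O: T·sin63°·4.5 − 10·2.25 − 30·2 = 0 → T = 82.5/(4.5·0.891007) = 20.576 ≈ 20.58 kN.
ΣF_x = 0: O_x − T·cos63° = 0 → O_x = 20.576 × 0.45399 = 9.341 kN.
ΣF_y = 0: O_y + T·sin63° − 10 − 30 = 0 → O_y = 40 − 20.576 × 0.891007 = 21.67 kN.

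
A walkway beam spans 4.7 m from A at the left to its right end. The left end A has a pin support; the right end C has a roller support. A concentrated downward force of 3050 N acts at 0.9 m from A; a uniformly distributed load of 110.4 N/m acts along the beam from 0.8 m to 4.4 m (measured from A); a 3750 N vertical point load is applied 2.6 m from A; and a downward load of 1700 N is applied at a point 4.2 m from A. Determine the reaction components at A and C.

A_x = 0, A_y = 4500 N, C_y = 4398 N

Resultant of the distributed load: 110.4 × 3.6 = 397.44 N at 2.6 m from A.
Moments about A: C_y·4.7 − 3050·0.9 − (110.4·3.6)·2.6 − 3750·2.6 − 1700·4.2 = 0 → C_y = 20668.344/4.7 = 4397.52 ≈ 4398 N.
ΣF_y = 0: A_y + 4397.52 − 3050 − 110.4·3.6 − 3750 − 1700 = 0 → A_y = 4500 N.
ΣF_x = 0: no horizontal applied forces, so A_x = 0.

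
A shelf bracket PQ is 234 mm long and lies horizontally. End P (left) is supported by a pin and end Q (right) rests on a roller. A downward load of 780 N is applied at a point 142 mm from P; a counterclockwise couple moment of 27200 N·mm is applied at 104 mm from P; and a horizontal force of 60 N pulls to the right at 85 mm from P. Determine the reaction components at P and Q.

P_x = -60.00 N, P_y = 422.9 N, Q_y = 357.1 N

Taking moments about P: Q_y·234 − 780·142 + 27200 = 0 → Q_y = 83560/234 = 357.094 ≈ 357.1 N.
ΣF_y = 0: P_y + 357.094 − 780 = 0 → P_y = 422.9 N.
ΣF_x = 0: P_x + 60 = 0 → P_x = -60.00 N.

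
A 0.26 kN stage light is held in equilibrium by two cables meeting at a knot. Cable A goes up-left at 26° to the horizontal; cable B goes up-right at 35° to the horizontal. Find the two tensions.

ΣF_x = 0: −T_A·cos26° + T_B·cos35° = 0 → T_B = 1.09722·T_A.
ΣF_y = 0: T_A·sin26° + T_B·sin35° = 0.26.
Substitute: T_A·(0.438371 + 1.09722·0.573576) = 0.26 → T_A = 0.243512 ≈ 0.2435 kN.
Then T_B = 1.09722 × 0.243512 = 0.2672 kN.

T_A = 0.2435 kN, T_B = 0.2672 kN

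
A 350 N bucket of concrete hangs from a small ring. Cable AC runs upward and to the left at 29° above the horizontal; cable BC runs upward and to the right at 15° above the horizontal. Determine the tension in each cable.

ΣF_x = 0: −T_AC·cos29° + T_BC·cos15° = 0 → T_BC = 0.905473·T_AC.
ΣF_y = 0: T_AC·sin29° + T_BC·sin15° = 350.
Substitute: T_AC·(0.48481 + 0.905473·0.258819) = 350 → T_AC = 486.676 ≈ 486.7 N.
Then T_BC = 0.905473 × 486.676 = 440.7 N.

T_AC = 486.7 N, T_BC = 440.7 N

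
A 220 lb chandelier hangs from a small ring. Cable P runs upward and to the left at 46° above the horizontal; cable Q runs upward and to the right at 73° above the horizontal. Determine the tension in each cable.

ΣF_x = 0: −T_P·cos46° + T_Q·cos73° = 0 → T_Q = 2.37594·T_P.
ΣF_y = 0: T_P·sin46° + T_Q·sin73° = 220.
Substitute: T_P·(0.71934 + 2.37594·0.956305) = 220 → T_P = 73.5426 ≈ 73.54 lb.
Then T_Q = 2.37594 × 73.5426 = 174.7 lb.

T_P = 73.54 lb, T_Q = 174.7 lb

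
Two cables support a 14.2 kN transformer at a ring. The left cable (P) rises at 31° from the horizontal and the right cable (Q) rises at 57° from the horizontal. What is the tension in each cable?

T_P = 7.739 kN, T_Q = 12.18 kN

ΣF_x = 0: −T_P·cos31° + T_Q·cos57° = 0 → T_Q = 1.57383·T_P.
ΣF_y = 0: T_P·sin31° + T_Q·sin57° = 14.2.
Substitute: T_P·(0.515038 + 1.57383·0.838671) = 14.2 → T_P = 7.73857 ≈ 7.739 kN.
Then T_Q = 1.57383 × 7.73857 = 12.18 kN.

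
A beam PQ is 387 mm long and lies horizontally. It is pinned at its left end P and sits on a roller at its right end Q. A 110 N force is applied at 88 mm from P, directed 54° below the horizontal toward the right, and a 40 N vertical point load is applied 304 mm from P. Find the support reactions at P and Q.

P_x = -64.66 N, P_y = 77.33 N, Q_y = 51.66 N

Moments about P: Q_y·387 − 110·sin54°·88 − 40·304 = 0 → Q_y = 19991.3/387 = 51.6571 ≈ 51.66 N.
ΣF_y = 0: P_y + 51.6571 − 110·sin54° − 40 = 0 → P_y = 77.33 N.
ΣF_x = 0: P_x + 110·cos54° = 0 → P_x = -64.66 N.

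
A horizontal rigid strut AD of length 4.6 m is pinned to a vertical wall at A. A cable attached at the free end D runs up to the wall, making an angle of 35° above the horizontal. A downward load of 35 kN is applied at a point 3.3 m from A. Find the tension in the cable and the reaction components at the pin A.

ΣM about A: T·sin35°·4.6 − 35·3.3 = 0 → T = 115.5/(4.6·0.573576) = 43.7757 ≈ 43.78 kN.
ΣF_x = 0: A_x − T·cos35° = 0 → A_x = 43.7757 × 0.819152 = 35.86 kN.
ΣF_y = 0: A_y + T·sin35° − 35 = 0 → A_y = 35 − 43.7757 × 0.573576 = 9.891 kN.

T = 43.78 kN, A_x = 35.86 kN, A_y = 9.891 kN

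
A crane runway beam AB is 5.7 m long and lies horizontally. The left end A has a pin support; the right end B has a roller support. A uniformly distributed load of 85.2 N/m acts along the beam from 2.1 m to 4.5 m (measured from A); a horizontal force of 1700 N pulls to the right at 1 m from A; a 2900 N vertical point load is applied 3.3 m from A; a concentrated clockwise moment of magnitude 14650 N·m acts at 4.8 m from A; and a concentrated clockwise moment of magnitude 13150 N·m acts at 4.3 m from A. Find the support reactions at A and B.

A_x = -1700 N, A_y = -3570 N, B_y = 6675 N

Resultant of the distributed load: 85.2 × 2.4 = 204.48 N at 3.3 m from A.
Moments about A: B_y·5.7 − (85.2·2.4)·3.3 − 2900·3.3 − 14650 − 13150 = 0 → B_y = 38044.784/5.7 = 6674.52 ≈ 6675 N.
ΣF_y = 0: A_y + 6674.52 − 85.2·2.4 − 2900 = 0 → A_y = -3570 N.
ΣF_x = 0: A_x + 1700 = 0 → A_x = -1700 N.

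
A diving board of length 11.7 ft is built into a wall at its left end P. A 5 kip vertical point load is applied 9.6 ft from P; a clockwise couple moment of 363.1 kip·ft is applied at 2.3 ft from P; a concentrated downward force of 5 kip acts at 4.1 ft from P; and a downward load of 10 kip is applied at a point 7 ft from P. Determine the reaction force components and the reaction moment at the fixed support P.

ΣF_x = 0: P_x = 0.
ΣF_y = 0: P_y − 5 − 5 − 10 = 0 → P_y = 20.00 kip.
ΣM about P: M_P − 5·9.6 − 363.1 − 5·4.1 − 10·7 = 0 → M_P = 501.6 kip·ft.

P_x = 0, P_y = 20.00 kip, M_P = 501.6 kip·ft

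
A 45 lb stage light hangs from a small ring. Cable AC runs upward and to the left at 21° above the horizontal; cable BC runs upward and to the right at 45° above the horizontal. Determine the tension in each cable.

ΣF_x = 0: −T_AC·cos21° + T_BC·cos45° = 0 → T_BC = 1.32028·T_AC.
ΣF_y = 0: T_AC·sin21° + T_BC·sin45° = 45.
Substitute: T_AC·(0.358368 + 1.32028·0.707107) = 45 → T_AC = 34.8311 ≈ 34.83 lb.
Then T_BC = 1.32028 × 34.8311 = 45.99 lb.

T_AC = 34.83 lb, T_BC = 45.99 lb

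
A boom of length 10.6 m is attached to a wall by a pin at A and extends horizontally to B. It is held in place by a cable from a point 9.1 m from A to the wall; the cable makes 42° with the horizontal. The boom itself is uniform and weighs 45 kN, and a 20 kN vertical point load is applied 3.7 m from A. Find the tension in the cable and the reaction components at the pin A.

ΣM about A: T·sin42°·9.1 − 45·5.3 − 20·3.7 = 0 → T = 312.5/(9.1·0.669131) = 51.3213 ≈ 51.32 kN.
ΣF_x = 0: A_x − T·cos42° = 0 → A_x = 51.3213 × 0.743145 = 38.14 kN.
ΣF_y = 0: A_y + T·sin42° − 45 − 20 = 0 → A_y = 65 − 51.3213 × 0.669131 = 30.66 kN.

T = 51.32 kN, A_x = 38.14 kN, A_y = 30.66 kN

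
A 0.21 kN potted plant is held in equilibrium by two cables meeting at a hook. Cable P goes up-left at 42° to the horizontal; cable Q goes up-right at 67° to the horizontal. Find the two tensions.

ΣF_x = 0: −T_P·cos42° + T_Q·cos67° = 0 → T_Q = 1.90193·T_P.
ΣF_y = 0: T_P·sin42° + T_Q·sin67° = 0.21.
Substitute: T_P·(0.669131 + 1.90193·0.920505) = 0.21 → T_P = 0.0867816 ≈ 0.08678 kN.
Then T_Q = 1.90193 × 0.0867816 = 0.1651 kN.

T_P = 0.08678 kN, T_Q = 0.1651 kN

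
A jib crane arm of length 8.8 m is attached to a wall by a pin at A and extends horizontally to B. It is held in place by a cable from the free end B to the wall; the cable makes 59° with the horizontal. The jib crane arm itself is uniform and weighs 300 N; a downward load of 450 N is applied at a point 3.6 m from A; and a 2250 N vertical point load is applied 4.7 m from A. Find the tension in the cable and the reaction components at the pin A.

ΣM about A: T·sin59°·8.8 − 300·4.4 − 450·3.6 − 2250·4.7 = 0 → T = 13515/(8.8·0.857167) = 1791.71 ≈ 1792 N.
ΣF_x = 0: A_x − T·cos59° = 0 → A_x = 1791.71 × 0.515038 = 922.8 N.
ΣF_y = 0: A_y + T·sin59° − 300 − 450 − 2250 = 0 → A_y = 3000 − 1791.71 × 0.857167 = 1464 N.

T = 1792 N, A_x = 922.8 N, A_y = 1464 N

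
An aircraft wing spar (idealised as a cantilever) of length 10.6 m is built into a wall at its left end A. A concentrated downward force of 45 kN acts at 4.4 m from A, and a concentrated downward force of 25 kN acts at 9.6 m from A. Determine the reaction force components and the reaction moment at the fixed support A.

A_x = 0, A_y = 70.00 kN, M_A = 438.0 kN·m

ΣF_x = 0: A_x = 0.
ΣF_y = 0: A_y − 45 − 25 = 0 → A_y = 70.00 kN.
ΣM about A: M_A − 45·4.4 − 25·9.6 = 0 → M_A = 438.0 kN·m.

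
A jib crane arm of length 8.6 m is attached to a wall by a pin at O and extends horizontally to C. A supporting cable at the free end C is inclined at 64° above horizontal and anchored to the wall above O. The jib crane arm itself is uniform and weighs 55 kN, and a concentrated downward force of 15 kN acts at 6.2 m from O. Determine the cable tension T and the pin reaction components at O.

T = 42.63 kN, O_x = 18.69 kN, O_y = 31.69 kN

ΣM about O: T·sin64°·8.6 − 55·4.3 − 15·6.2 = 0 → T = 329.5/(8.6·0.898794) = 42.6282 ≈ 42.63 kN.
ΣF_x = 0: O_x − T·cos64° = 0 → O_x = 42.6282 × 0.438371 = 18.69 kN.
ΣF_y = 0: O_y + T·sin64° − 55 − 15 = 0 → O_y = 70 − 42.6282 × 0.898794 = 31.69 kN.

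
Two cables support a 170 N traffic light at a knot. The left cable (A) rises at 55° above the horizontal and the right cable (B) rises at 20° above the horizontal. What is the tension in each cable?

ΣF_x = 0: −T_A·cos55° + T_B·cos20° = 0 → T_B = 0.610387·T_A.
ΣF_y = 0: T_A·sin55° + T_B·sin20° = 170.
Substitute: T_A·(0.819152 + 0.610387·0.34202) = 170 → T_A = 165.383 ≈ 165.4 N.
Then T_B = 0.610387 × 165.383 = 100.9 N.

T_A = 165.4 N, T_B = 100.9 N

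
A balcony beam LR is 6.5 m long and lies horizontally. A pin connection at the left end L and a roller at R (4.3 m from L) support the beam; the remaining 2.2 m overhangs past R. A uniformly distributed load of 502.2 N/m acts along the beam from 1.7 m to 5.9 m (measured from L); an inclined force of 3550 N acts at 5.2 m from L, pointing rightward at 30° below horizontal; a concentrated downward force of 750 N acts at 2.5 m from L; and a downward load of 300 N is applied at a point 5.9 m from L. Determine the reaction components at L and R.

L_x = -3074 N, L_y = 76.07 N, R_y = 4858 N

Resultant of the distributed load: 502.2 × 4.2 = 2109.24 N at 3.8 m from L.
Moments about L: R_y·4.3 − (502.2·4.2)·3.8 − 3550·sin30°·5.2 − 750·2.5 − 300·5.9 = 0 → R_y = 20890.112/4.3 = 4858.17 ≈ 4858 N.
ΣF_y = 0: L_y + 4858.17 − 502.2·4.2 − 3550·sin30° − 750 − 300 = 0 → L_y = 76.07 N.
ΣF_x = 0: L_x + 3550·cos30° = 0 → L_x = -3074 N.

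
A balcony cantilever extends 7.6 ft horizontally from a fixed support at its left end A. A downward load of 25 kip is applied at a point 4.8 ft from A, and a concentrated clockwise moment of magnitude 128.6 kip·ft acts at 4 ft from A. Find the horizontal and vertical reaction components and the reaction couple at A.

A_x = 0, A_y = 25.00 kip, M_A = 248.6 kip·ft

ΣF_x = 0: A_x = 0.
ΣF_y = 0: A_y − 25 = 0 → A_y = 25.00 kip.
ΣM about A: M_A − 25·4.8 − 128.6 = 0 → M_A = 248.6 kip·ft.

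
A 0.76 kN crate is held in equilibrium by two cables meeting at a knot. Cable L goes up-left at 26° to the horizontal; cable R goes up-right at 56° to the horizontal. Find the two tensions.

T_L = 0.4292 kN, T_R = 0.6898 kN

ΣF_x = 0: −T_L·cos26° + T_R·cos56° = 0 → T_R = 1.60731·T_L.
ΣF_y = 0: T_L·sin26° + T_R·sin56° = 0.76.
Substitute: T_L·(0.438371 + 1.60731·0.829038) = 0.76 → T_L = 0.429162 ≈ 0.4292 kN.
Then T_R = 1.60731 × 0.429162 = 0.6898 kN.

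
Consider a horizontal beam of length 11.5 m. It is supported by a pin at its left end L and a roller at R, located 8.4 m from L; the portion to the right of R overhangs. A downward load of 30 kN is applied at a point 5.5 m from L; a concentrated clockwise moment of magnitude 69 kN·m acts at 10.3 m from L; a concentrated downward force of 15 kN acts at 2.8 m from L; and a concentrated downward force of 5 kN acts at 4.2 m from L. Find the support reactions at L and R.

L_x = 0, L_y = 14.64 kN, R_y = 35.36 kN

Taking moments about L: R_y·8.4 − 30·5.5 − 69 − 15·2.8 − 5·4.2 = 0 → R_y = 297/8.4 = 35.3571 ≈ 35.36 kN.
ΣF_y = 0: L_y + 35.3571 − 30 − 15 − 5 = 0 → L_y = 14.64 kN.
ΣF_x = 0: no horizontal applied forces, so L_x = 0.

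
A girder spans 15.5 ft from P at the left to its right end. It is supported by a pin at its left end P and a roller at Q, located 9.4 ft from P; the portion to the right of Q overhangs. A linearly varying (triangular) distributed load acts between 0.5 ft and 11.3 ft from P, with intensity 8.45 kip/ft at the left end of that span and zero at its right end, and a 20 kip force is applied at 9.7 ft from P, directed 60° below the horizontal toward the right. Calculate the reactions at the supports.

P_x = -10.00 kip, P_y = 25.17 kip, Q_y = 37.78 kip

Resultant of the triangular load: ½ × 8.45 × 10.8 = 45.63 kip, acting at 4.1 ft from P (one-third of the span from the peak).
Moments about P: Q_y·9.4 − (½·8.45·10.8)·4.1 − 20·sin60°·9.7 = 0 → Q_y = 355.092/9.4 = 37.7757 ≈ 37.78 kip.
ΣF_y = 0: P_y + 37.7757 − ½·8.45·10.8 − 20·sin60° = 0 → P_y = 25.17 kip.
ΣF_x = 0: P_x + 20·cos60° = 0 → P_x = -10.00 kip.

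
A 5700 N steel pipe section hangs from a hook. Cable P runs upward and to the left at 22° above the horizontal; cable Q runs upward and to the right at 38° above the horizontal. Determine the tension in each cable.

T_P = 5187 N, T_Q = 6103 N

ΣF_x = 0: −T_P·cos22° + T_Q·cos38° = 0 → T_Q = 1.17661·T_P.
ΣF_y = 0: T_P·sin22° + T_Q·sin38° = 5700.
Substitute: T_P·(0.374607 + 1.17661·0.615661) = 5700 → T_P = 5186.53 ≈ 5187 N.
Then T_Q = 1.17661 × 5186.53 = 6103 N.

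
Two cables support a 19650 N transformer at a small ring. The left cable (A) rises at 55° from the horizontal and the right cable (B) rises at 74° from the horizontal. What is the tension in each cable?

ΣF_x = 0: −T_A·cos55° + T_B·cos74° = 0 → T_B = 2.08091·T_A.
ΣF_y = 0: T_A·sin55° + T_B·sin74° = 19650.
Substitute: T_A·(0.819152 + 2.08091·0.961262) = 19650 → T_A = 6969.44 ≈ 6969 N.
Then T_B = 2.08091 × 6969.44 = 14500 N.

T_A = 6969 N, T_B = 14500 N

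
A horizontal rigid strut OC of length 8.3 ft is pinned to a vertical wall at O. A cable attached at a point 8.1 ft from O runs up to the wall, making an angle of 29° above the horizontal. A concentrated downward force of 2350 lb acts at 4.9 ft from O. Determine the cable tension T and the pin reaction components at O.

T = 2932 lb, O_x = 2565 lb, O_y = 928.4 lb

ΣM about O: T·sin29°·8.1 − 2350·4.9 = 0 → T = 11515/(8.1·0.48481) = 2932.29 ≈ 2932 lb.
ΣF_x = 0: O_x − T·cos29° = 0 → O_x = 2932.29 × 0.87462 = 2565 lb.
ΣF_y = 0: O_y + T·sin29° − 2350 = 0 → O_y = 2350 − 2932.29 × 0.48481 = 928.4 lb.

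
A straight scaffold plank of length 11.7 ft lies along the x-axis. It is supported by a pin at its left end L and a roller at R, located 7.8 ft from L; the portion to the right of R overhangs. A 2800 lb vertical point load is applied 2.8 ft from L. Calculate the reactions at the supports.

Moments about L: R_y·7.8 − 2800·2.8 = 0 → R_y = 7840/7.8 = 1005.13 ≈ 1005 lb.
ΣF_y = 0: L_y + 1005.13 − 2800 = 0 → L_y = 1795 lb.
ΣF_x = 0: no horizontal applied forces, so L_x = 0.

L_x = 0, L_y = 1795 lb, R_y = 1005 lb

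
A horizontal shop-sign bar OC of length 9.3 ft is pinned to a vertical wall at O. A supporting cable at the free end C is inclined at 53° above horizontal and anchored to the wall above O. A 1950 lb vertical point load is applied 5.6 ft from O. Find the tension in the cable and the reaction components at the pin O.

ΣM about O: T·sin53°·9.3 − 1950·5.6 = 0 → T = 10920/(9.3·0.798636) = 1470.25 ≈ 1470 lb.
ΣF_x = 0: O_x − T·cos53° = 0 → O_x = 1470.25 × 0.601815 = 884.8 lb.
ΣF_y = 0: O_y + T·sin53° − 1950 = 0 → O_y = 1950 − 1470.25 × 0.798636 = 775.8 lb.

T = 1470 lb, O_x = 884.8 lb, O_y = 775.8 lb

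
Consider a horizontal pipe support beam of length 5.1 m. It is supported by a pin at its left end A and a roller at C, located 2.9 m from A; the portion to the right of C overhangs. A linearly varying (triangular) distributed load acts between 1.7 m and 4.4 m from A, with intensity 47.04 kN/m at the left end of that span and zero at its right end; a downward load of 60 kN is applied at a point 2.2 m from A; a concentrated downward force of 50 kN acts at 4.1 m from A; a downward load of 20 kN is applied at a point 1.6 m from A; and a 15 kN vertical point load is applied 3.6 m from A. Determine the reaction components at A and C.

A_x = 0, A_y = 5.707 kN, C_y = 202.8 kN

Resultant of the triangular load: ½ × 47.04 × 2.7 = 63.504 kN, acting at 2.6 m from A (one-third of the span from the peak).
ΣM about A: C_y·2.9 − (½·47.04·2.7)·2.6 − 60·2.2 − 50·4.1 − 20·1.6 − 15·3.6 = 0 → C_y = 588.1104/2.9 = 202.797 ≈ 202.8 kN.
ΣF_y = 0: A_y + 202.797 − ½·47.04·2.7 − 60 − 50 − 20 − 15 = 0 → A_y = 5.707 kN.
ΣF_x = 0: no horizontal applied forces, so A_x = 0.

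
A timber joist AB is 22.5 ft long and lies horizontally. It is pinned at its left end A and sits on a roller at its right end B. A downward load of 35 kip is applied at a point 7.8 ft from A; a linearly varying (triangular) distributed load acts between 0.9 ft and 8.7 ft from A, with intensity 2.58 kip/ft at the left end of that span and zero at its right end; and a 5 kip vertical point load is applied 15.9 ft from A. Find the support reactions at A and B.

Resultant of the triangular load: ½ × 2.58 × 7.8 = 10.062 kip, acting at 3.5 ft from A (one-third of the span from the peak).
ΣM about A: B_y·22.5 − 35·7.8 − (½·2.58·7.8)·3.5 − 5·15.9 = 0 → B_y = 387.717/22.5 = 17.2319 ≈ 17.23 kip.
ΣF_y = 0: A_y + 17.2319 − 35 − ½·2.58·7.8 − 5 = 0 → A_y = 32.83 kip.
ΣF_x = 0: no horizontal applied forces, so A_x = 0.

A_x = 0, A_y = 32.83 kip, B_y = 17.23 kip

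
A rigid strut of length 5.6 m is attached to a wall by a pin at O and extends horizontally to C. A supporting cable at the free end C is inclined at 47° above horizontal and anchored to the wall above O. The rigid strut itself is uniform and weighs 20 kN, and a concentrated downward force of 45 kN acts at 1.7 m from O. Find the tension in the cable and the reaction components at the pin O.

ΣM about O: T·sin47°·5.6 − 20·2.8 − 45·1.7 = 0 → T = 132.5/(5.6·0.731354) = 32.3519 ≈ 32.35 kN.
ΣF_x = 0: O_x − T·cos47° = 0 → O_x = 32.3519 × 0.681998 = 22.06 kN.
ΣF_y = 0: O_y + T·sin47° − 20 − 45 = 0 → O_y = 65 − 32.3519 × 0.731354 = 41.34 kN.

T = 32.35 kN, O_x = 22.06 kN, O_y = 41.34 kN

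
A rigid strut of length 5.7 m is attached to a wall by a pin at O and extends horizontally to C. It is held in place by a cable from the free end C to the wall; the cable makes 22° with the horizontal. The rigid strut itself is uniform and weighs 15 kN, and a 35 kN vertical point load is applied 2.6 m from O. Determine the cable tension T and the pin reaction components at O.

T = 62.64 kN, O_x = 58.08 kN, O_y = 26.54 kN

ΣM about O: T·sin22°·5.7 − 15·2.85 − 35·2.6 = 0 → T = 133.75/(5.7·0.374607) = 62.6387 ≈ 62.64 kN.
ΣF_x = 0: O_x − T·cos22° = 0 → O_x = 62.6387 × 0.927184 = 58.08 kN.
ΣF_y = 0: O_y + T·sin22° − 15 − 35 = 0 → O_y = 50 − 62.6387 × 0.374607 = 26.54 kN.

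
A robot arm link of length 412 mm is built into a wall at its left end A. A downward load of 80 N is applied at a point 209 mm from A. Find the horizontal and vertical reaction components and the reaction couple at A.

ΣF_x = 0: A_x = 0.
ΣF_y = 0: A_y − 80 = 0 → A_y = 80.00 N.
ΣM about A: M_A − 80·209 = 0 → M_A = 16720 N·mm.

A_x = 0, A_y = 80.00 N, M_A = 16720 N·mm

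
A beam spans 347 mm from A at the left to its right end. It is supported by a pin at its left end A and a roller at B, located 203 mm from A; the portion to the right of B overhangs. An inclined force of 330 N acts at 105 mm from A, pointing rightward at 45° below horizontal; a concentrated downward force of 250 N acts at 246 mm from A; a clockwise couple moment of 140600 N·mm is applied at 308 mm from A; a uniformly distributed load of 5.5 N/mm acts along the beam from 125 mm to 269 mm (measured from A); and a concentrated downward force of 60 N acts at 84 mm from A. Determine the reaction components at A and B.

Resultant of the distributed load: 5.5 × 144 = 792 N at 197 mm from A.
ΣM about A: B_y·203 − 330·sin45°·105 − 250·246 − 140600 − (5.5·144)·197 − 60·84 = 0 → B_y = 387665/203 = 1909.68 ≈ 1910 N.
ΣF_y = 0: A_y + 1909.68 − 330·sin45° − 250 − 5.5·144 − 60 = 0 → A_y = -574.3 N.
ΣF_x = 0: A_x + 330·cos45° = 0 → A_x = -233.3 N.

A_x = -233.3 N, A_y = -574.3 N, B_y = 1910 N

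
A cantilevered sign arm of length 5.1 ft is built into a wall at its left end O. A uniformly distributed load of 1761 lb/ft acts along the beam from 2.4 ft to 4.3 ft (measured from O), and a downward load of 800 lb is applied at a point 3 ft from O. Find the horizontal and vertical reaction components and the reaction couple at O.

Resultant of the distributed load: 1761 × 1.9 = 3345.9 lb at 3.35 ft from O.
ΣF_x = 0: O_x = 0.
ΣF_y = 0: O_y − 1761·1.9 − 800 = 0 → O_y = 4146 lb.
ΣM about O: M_O − (1761·1.9)·3.35 − 800·3 = 0 → M_O = 13610 lb·ft.

O_x = 0, O_y = 4146 lb, M_O = 13610 lb·ft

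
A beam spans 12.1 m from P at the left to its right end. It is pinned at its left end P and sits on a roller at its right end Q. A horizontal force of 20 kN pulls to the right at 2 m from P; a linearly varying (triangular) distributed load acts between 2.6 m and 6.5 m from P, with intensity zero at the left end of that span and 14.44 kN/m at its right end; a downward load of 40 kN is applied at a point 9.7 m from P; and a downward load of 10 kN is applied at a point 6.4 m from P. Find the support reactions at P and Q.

P_x = -20.00 kN, P_y = 28.70 kN, Q_y = 49.46 kN

Resultant of the triangular load: ½ × 14.44 × 3.9 = 28.158 kN, acting at 5.2 m from P (one-third of the span from the peak).
Moments about P: Q_y·12.1 − (½·14.44·3.9)·5.2 − 40·9.7 − 10·6.4 = 0 → Q_y = 598.4216/12.1 = 49.4563 ≈ 49.46 kN.
ΣF_y = 0: P_y + 49.4563 − ½·14.44·3.9 − 40 − 10 = 0 → P_y = 28.70 kN.
ΣF_x = 0: P_x + 20 = 0 → P_x = -20.00 kN.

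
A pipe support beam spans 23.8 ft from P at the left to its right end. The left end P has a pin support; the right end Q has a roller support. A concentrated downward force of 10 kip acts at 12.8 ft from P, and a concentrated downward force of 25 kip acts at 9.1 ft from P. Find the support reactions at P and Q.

P_x = 0, P_y = 20.06 kip, Q_y = 14.94 kip

Taking moments about P: Q_y·23.8 − 10·12.8 − 25·9.1 = 0 → Q_y = 355.5/23.8 = 14.937 ≈ 14.94 kip.
ΣF_y = 0: P_y + 14.937 − 10 − 25 = 0 → P_y = 20.06 kip.
ΣF_x = 0: no horizontal applied forces, so P_x = 0.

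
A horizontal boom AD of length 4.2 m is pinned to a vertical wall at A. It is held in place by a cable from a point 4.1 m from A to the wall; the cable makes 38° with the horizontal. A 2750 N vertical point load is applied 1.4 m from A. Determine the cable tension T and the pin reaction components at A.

T = 1525 N, A_x = 1202 N, A_y = 1811 N

ΣM about A: T·sin38°·4.1 − 2750·1.4 = 0 → T = 3850/(4.1·0.615661) = 1525.23 ≈ 1525 N.
ΣF_x = 0: A_x − T·cos38° = 0 → A_x = 1525.23 × 0.788011 = 1202 N.
ΣF_y = 0: A_y + T·sin38° − 2750 = 0 → A_y = 2750 − 1525.23 × 0.615661 = 1811 N.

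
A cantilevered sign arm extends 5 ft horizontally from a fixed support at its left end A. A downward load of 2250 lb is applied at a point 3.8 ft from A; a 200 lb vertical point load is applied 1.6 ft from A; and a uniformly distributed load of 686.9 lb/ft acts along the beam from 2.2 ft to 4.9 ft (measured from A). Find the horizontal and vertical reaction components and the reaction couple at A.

Resultant of the distributed load: 686.9 × 2.7 = 1854.63 lb at 3.55 ft from A.
ΣF_x = 0: A_x = 0.
ΣF_y = 0: A_y − 2250 − 200 − 686.9·2.7 = 0 → A_y = 4305 lb.
ΣM about A: M_A − 2250·3.8 − 200·1.6 − (686.9·2.7)·3.55 = 0 → M_A = 15450 lb·ft.

A_x = 0, A_y = 4305 lb, M_A = 15450 lb·ft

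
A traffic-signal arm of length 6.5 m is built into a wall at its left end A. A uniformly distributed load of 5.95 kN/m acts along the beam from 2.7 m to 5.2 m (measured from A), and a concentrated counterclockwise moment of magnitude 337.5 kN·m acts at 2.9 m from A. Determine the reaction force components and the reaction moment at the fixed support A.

Resultant of the distributed load: 5.95 × 2.5 = 14.875 kN at 3.95 m from A.
ΣF_x = 0: A_x = 0.
ΣF_y = 0: A_y − 5.95·2.5 = 0 → A_y = 14.88 kN.
ΣM about A: M_A − (5.95·2.5)·3.95 + 337.5 = 0 → M_A = -278.7 kN·m.

A_x = 0, A_y = 14.88 kN, M_A = -278.7 kN·m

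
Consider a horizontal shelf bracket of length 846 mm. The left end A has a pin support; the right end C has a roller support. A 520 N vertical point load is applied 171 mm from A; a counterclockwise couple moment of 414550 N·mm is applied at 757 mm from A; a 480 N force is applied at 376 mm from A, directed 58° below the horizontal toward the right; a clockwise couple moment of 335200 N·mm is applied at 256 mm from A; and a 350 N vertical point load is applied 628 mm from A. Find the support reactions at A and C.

A_x = -254.4 N, A_y = 825.0 N, C_y = 452.0 N

Taking moments about A: C_y·846 − 520·171 + 414550 − 480·sin58°·376 − 335200 − 350·628 = 0 → C_y = 382426/846 = 452.04 ≈ 452.0 N.
ΣF_y = 0: A_y + 452.04 − 520 − 480·sin58° − 350 = 0 → A_y = 825.0 N.
ΣF_x = 0: A_x + 480·cos58° = 0 → A_x = -254.4 N.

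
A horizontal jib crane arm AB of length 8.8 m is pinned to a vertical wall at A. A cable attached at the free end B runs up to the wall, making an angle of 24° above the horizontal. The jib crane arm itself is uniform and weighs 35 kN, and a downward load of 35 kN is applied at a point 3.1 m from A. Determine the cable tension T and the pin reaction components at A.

T = 73.34 kN, A_x = 67.00 kN, A_y = 40.17 kN

ΣM about A: T·sin24°·8.8 − 35·4.4 − 35·3.1 = 0 → T = 262.5/(8.8·0.406737) = 73.3387 ≈ 73.34 kN.
ΣF_x = 0: A_x − T·cos24° = 0 → A_x = 73.3387 × 0.913545 = 67.00 kN.
ΣF_y = 0: A_y + T·sin24° − 35 − 35 = 0 → A_y = 70 − 73.3387 × 0.406737 = 40.17 kN.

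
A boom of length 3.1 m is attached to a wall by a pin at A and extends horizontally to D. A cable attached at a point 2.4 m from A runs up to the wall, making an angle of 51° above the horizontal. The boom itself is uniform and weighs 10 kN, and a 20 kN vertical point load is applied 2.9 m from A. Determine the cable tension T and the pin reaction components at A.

T = 39.41 kN, A_x = 24.80 kN, A_y = -0.6250 kN

ΣM about A: T·sin51°·2.4 − 10·1.55 − 20·2.9 = 0 → T = 73.5/(2.4·0.777146) = 39.407 ≈ 39.41 kN.
ΣF_x = 0: A_x − T·cos51° = 0 → A_x = 39.407 × 0.62932 = 24.80 kN.
ΣF_y = 0: A_y + T·sin51° − 10 − 20 = 0 → A_y = 30 − 39.407 × 0.777146 = -0.6250 kN.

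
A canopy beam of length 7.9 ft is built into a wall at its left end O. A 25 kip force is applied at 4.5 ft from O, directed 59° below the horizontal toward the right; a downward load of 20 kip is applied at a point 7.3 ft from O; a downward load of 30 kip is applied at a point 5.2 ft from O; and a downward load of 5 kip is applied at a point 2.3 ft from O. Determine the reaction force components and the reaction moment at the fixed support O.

O_x = -12.88 kip, O_y = 76.43 kip, M_O = 409.9 kip·ft

ΣF_x = 0: O_x + 25·cos59° = 0 → O_x = -12.88 kip.
ΣF_y = 0: O_y − 25·sin59° − 20 − 30 − 5 = 0 → O_y = 76.43 kip.
ΣM about O: M_O − 25·sin59°·4.5 − 20·7.3 − 30·5.2 − 5·2.3 = 0 → M_O = 409.9 kip·ft.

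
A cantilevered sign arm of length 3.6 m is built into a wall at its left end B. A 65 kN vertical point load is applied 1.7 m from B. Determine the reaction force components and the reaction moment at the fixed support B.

ΣF_x = 0: B_x = 0.
ΣF_y = 0: B_y − 65 = 0 → B_y = 65.00 kN.
ΣM about B: M_B − 65·1.7 = 0 → M_B = 110.5 kN·m.

B_x = 0, B_y = 65.00 kN, M_B = 110.5 kN·m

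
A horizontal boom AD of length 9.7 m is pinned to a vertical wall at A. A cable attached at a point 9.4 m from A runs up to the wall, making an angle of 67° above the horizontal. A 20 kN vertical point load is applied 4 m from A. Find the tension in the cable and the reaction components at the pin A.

T = 9.246 kN, A_x = 3.613 kN, A_y = 11.49 kN

ΣM about A: T·sin67°·9.4 − 20·4 = 0 → T = 80/(9.4·0.920505) = 9.24562 ≈ 9.246 kN.
ΣF_x = 0: A_x − T·cos67° = 0 → A_x = 9.24562 × 0.390731 = 3.613 kN.
ΣF_y = 0: A_y + T·sin67° − 20 = 0 → A_y = 20 − 9.24562 × 0.920505 = 11.49 kN.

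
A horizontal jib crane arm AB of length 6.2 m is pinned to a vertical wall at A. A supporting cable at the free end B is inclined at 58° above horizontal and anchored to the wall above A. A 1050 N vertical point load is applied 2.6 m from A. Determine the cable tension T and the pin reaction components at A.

T = 519.2 N, A_x = 275.1 N, A_y = 609.7 N

ΣM about A: T·sin58°·6.2 − 1050·2.6 = 0 → T = 2730/(6.2·0.848048) = 519.219 ≈ 519.2 N.
ΣF_x = 0: A_x − T·cos58° = 0 → A_x = 519.219 × 0.529919 = 275.1 N.
ΣF_y = 0: A_y + T·sin58° − 1050 = 0 → A_y = 1050 − 519.219 × 0.848048 = 609.7 N.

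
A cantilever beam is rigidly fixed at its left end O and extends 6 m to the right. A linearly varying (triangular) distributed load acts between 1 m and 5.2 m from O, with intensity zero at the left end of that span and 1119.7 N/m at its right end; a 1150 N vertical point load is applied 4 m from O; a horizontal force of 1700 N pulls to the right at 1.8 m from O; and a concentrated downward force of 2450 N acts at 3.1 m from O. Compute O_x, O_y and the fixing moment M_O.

Resultant of the triangular load: ½ × 1119.7 × 4.2 = 2351.37 N, acting at 3.8 m from O (one-third of the span from the peak).
ΣF_x = 0: O_x + 1700 = 0 → O_x = -1700 N.
ΣF_y = 0: O_y − ½·1119.7·4.2 − 1150 − 2450 = 0 → O_y = 5951 N.
ΣM about O: M_O − (½·1119.7·4.2)·3.8 − 1150·4 − 2450·3.1 = 0 → M_O = 21130 N·m.

O_x = -1700 N, O_y = 5951 N, M_O = 21130 N·m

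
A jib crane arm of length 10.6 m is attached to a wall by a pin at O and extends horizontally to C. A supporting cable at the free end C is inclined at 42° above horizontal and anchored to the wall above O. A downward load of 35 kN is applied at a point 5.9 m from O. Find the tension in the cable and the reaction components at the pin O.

T = 29.11 kN, O_x = 21.64 kN, O_y = 15.52 kN

ΣM about O: T·sin42°·10.6 − 35·5.9 = 0 → T = 206.5/(10.6·0.669131) = 29.1141 ≈ 29.11 kN.
ΣF_x = 0: O_x − T·cos42° = 0 → O_x = 29.1141 × 0.743145 = 21.64 kN.
ΣF_y = 0: O_y + T·sin42° − 35 = 0 → O_y = 35 − 29.1141 × 0.669131 = 15.52 kN.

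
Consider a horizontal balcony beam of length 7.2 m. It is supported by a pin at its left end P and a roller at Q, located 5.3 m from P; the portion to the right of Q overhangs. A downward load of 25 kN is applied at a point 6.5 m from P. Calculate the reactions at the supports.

Taking moments about P: Q_y·5.3 − 25·6.5 = 0 → Q_y = 162.5/5.3 = 30.6604 ≈ 30.66 kN.
ΣF_y = 0: P_y + 30.6604 − 25 = 0 → P_y = -5.660 kN.
ΣF_x = 0: no horizontal applied forces, so P_x = 0.

P_x = 0, P_y = -5.660 kN, Q_y = 30.66 kN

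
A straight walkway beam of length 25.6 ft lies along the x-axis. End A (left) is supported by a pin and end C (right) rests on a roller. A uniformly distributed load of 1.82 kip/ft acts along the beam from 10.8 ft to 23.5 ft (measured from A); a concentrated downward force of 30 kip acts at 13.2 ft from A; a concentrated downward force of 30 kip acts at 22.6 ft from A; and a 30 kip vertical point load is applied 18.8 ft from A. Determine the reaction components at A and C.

Resultant of the distributed load: 1.82 × 12.7 = 23.114 kip at 17.15 ft from A.
Taking moments about A: C_y·25.6 − (1.82·12.7)·17.15 − 30·13.2 − 30·22.6 − 30·18.8 = 0 → C_y = 2034.4051/25.6 = 79.4689 ≈ 79.47 kip.
ΣF_y = 0: A_y + 79.4689 − 1.82·12.7 − 30 − 30 − 30 = 0 → A_y = 33.65 kip.
ΣF_x = 0: no horizontal applied forces, so A_x = 0.

A_x = 0, A_y = 33.65 kip, C_y = 79.47 kip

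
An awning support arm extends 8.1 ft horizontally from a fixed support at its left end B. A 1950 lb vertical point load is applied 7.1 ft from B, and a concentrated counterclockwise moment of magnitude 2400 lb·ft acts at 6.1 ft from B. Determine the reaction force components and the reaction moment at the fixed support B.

B_x = 0, B_y = 1950 lb, M_B = 11440 lb·ft

ΣF_x = 0: B_x = 0.
ΣF_y = 0: B_y − 1950 = 0 → B_y = 1950 lb.
ΣM about B: M_B − 1950·7.1 + 2400 = 0 → M_B = 11440 lb·ft.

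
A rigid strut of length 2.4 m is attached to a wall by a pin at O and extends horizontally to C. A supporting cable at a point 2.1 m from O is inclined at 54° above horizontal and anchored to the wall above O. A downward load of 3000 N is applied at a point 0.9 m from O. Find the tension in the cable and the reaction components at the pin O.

ΣM about O: T·sin54°·2.1 − 3000·0.9 = 0 → T = 2700/(2.1·0.809017) = 1589.23 ≈ 1589 N.
ΣF_x = 0: O_x − T·cos54° = 0 → O_x = 1589.23 × 0.587785 = 934.1 N.
ΣF_y = 0: O_y + T·sin54° − 3000 = 0 → O_y = 3000 − 1589.23 × 0.809017 = 1714 N.

T = 1589 N, O_x = 934.1 N, O_y = 1714 N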